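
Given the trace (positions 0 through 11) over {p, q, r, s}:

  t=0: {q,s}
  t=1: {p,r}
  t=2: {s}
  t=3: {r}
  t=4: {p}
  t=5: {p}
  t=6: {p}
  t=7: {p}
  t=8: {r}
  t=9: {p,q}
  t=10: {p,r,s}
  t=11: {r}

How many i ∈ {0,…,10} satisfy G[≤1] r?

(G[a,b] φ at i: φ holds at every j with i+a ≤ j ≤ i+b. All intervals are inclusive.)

1

Evaluate at each i in [0,10]:
  i=0: ✗ (fails at j=0)
  i=1: ✗ (fails at j=2)
  i=2: ✗ (fails at j=2)
  i=3: ✗ (fails at j=4)
  i=4: ✗ (fails at j=4)
  i=5: ✗ (fails at j=5)
  i=6: ✗ (fails at j=6)
  i=7: ✗ (fails at j=7)
  i=8: ✗ (fails at j=9)
  i=9: ✗ (fails at j=9)
  i=10: ✓ (all of [10,11])
Positions where it holds: {10} → 1.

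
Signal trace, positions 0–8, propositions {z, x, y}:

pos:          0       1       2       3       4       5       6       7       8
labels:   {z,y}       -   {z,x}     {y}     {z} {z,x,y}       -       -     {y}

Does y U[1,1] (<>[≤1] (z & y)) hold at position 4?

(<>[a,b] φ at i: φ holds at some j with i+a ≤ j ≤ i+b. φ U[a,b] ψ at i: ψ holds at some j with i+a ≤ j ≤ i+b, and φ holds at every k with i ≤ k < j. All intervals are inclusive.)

Need some j in [5,5] with <>[≤1] (z & y), and y at every k in [4,j-1].
  j=5: <>[≤1] (z & y) holds, but y fails at k=4 → not this j.
No j in the window works → until fails.

No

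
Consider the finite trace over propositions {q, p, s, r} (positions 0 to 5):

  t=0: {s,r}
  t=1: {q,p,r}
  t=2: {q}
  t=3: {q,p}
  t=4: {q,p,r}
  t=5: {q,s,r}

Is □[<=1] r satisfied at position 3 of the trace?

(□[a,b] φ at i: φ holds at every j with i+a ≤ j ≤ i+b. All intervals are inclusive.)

No

Check r at every j in [3,4]:
  j=3: false
  j=4: true
Fails at j=3 → formula fails.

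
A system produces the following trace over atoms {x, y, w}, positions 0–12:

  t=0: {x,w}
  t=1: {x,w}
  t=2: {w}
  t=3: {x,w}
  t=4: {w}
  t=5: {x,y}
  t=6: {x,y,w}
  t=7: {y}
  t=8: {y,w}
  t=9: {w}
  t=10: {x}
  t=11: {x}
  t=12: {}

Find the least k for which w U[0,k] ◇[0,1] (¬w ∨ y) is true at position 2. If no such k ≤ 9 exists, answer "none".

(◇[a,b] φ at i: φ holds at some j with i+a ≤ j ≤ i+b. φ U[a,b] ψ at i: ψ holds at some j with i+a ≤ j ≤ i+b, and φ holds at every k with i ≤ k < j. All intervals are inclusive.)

2

Need earliest j ≥ 2 with ◇[0,1] (¬w ∨ y), and w at every k in [2,j-1].
  j=2: rhs fails.
  j=3: rhs fails.
  j=4: rhs holds; lhs holds on [2,3]. k = 2.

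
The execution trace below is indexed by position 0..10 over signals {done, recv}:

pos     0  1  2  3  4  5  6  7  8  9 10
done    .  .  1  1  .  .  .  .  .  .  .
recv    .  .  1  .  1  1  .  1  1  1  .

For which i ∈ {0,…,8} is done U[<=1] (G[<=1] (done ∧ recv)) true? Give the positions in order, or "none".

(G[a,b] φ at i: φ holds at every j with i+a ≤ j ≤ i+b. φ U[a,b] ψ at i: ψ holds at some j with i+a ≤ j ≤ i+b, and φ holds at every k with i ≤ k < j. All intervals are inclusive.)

none

Evaluate at each i in [0,8]:
  i=0: ✗ (no rhs in [0,1])
  i=1: ✗ (no rhs in [1,2])
  i=2: ✗ (no rhs in [2,3])
  i=3: ✗ (no rhs in [3,4])
  i=4: ✗ (no rhs in [4,5])
  i=5: ✗ (no rhs in [5,6])
  i=6: ✗ (no rhs in [6,7])
  i=7: ✗ (no rhs in [7,8])
  i=8: ✗ (no rhs in [8,9])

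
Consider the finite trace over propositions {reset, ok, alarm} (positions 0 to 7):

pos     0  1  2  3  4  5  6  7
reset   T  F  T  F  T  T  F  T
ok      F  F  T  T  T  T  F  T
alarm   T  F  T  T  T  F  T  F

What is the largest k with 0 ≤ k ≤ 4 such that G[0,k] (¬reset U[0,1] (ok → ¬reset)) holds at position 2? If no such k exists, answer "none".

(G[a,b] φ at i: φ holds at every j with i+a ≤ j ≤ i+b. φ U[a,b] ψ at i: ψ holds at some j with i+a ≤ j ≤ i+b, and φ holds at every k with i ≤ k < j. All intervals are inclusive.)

none

(¬reset U[0,1] (ok → ¬reset)) must hold from j=2 onward; find where it first fails.
  j=2: fails → no k works.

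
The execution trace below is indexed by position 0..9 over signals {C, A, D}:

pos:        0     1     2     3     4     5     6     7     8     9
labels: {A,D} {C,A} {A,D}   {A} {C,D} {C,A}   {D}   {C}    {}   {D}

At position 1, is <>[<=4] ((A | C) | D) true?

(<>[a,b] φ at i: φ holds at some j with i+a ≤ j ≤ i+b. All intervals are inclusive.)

Check ((A | C) | D) at each j in [1,5]:
  j=1: true
  j=2: true
  j=3: true
  j=4: true
  j=5: true
Found at j=1 → formula holds.

Holds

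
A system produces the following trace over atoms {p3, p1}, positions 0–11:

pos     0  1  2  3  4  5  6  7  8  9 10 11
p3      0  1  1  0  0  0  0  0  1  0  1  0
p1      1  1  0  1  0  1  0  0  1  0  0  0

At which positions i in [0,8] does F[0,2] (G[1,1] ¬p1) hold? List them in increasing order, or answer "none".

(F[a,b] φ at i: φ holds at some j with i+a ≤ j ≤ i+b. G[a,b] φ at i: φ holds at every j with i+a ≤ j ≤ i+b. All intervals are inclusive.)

Evaluate at each i in [0,8]:
  i=0: ✓ (witness j=1)
  i=1: ✓ (witness j=1)
  i=2: ✓ (witness j=3)
  i=3: ✓ (witness j=3)
  i=4: ✓ (witness j=5)
  i=5: ✓ (witness j=5)
  i=6: ✓ (witness j=6)
  i=7: ✓ (witness j=8)
  i=8: ✓ (witness j=8)

0, 1, 2, 3, 4, 5, 6, 7, 8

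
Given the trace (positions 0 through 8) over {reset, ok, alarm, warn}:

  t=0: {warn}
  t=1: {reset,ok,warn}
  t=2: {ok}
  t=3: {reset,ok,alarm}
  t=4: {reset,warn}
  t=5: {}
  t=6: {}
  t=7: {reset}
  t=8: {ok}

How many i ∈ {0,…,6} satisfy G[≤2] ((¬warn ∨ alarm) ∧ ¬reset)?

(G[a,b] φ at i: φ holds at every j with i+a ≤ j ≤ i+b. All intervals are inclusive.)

0

Evaluate at each i in [0,6]:
  i=0: ✗ (fails at j=0)
  i=1: ✗ (fails at j=1)
  i=2: ✗ (fails at j=3)
  i=3: ✗ (fails at j=3)
  i=4: ✗ (fails at j=4)
  i=5: ✗ (fails at j=7)
  i=6: ✗ (fails at j=7)
Positions where it holds: {} → 0.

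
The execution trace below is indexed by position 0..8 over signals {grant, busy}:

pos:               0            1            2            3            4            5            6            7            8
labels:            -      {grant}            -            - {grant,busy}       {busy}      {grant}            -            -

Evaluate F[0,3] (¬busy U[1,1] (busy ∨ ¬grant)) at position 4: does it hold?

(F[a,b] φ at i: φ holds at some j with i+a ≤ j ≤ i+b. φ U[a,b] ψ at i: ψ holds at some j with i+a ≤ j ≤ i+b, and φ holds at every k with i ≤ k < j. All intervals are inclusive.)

Yes

Check (¬busy U[1,1] (busy ∨ ¬grant)) at each j in [4,7]:
  j=4: fails
  j=5: fails
  j=6: holds
  j=7: holds
Found at j=6 → formula holds.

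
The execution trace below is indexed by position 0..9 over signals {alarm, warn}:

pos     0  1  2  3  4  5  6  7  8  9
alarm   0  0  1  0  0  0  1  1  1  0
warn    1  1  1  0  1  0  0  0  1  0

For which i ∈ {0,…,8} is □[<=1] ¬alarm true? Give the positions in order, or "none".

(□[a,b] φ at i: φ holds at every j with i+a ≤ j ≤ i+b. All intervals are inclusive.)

0, 3, 4

Evaluate at each i in [0,8]:
  i=0: ✓ (all of [0,1])
  i=1: ✗ (fails at j=2)
  i=2: ✗ (fails at j=2)
  i=3: ✓ (all of [3,4])
  i=4: ✓ (all of [4,5])
  i=5: ✗ (fails at j=6)
  i=6: ✗ (fails at j=6)
  i=7: ✗ (fails at j=7)
  i=8: ✗ (fails at j=8)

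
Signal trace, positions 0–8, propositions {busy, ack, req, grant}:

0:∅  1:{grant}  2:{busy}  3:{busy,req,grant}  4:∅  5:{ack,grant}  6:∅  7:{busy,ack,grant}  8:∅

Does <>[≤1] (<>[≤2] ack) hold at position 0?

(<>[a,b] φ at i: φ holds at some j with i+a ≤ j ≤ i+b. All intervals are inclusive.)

Does not hold

Check <>[≤2] ack at each j in [0,1]:
  j=0: fails (none in [0,2])
  j=1: fails (none in [1,3])
No position in the window satisfies it → formula fails.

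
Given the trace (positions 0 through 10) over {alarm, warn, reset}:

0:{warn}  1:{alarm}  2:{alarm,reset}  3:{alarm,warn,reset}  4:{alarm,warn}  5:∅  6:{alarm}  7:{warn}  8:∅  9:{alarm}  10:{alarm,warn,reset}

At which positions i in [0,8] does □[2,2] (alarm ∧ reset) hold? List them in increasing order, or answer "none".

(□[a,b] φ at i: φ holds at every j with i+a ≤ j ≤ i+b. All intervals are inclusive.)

0, 1, 8

Evaluate at each i in [0,8]:
  i=0: ✓ (all of [2,2])
  i=1: ✓ (all of [3,3])
  i=2: ✗ (fails at j=4)
  i=3: ✗ (fails at j=5)
  i=4: ✗ (fails at j=6)
  i=5: ✗ (fails at j=7)
  i=6: ✗ (fails at j=8)
  i=7: ✗ (fails at j=9)
  i=8: ✓ (all of [10,10])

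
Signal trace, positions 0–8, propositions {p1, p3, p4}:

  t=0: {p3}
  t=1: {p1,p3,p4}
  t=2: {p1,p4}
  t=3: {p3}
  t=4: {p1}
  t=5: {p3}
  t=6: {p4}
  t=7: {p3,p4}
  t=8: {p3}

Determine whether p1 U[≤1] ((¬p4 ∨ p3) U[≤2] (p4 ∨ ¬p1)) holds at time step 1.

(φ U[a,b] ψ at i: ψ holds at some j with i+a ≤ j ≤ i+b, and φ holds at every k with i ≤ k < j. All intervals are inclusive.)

True

Need some j in [1,2] with ((¬p4 ∨ p3) U[≤2] (p4 ∨ ¬p1)), and p1 at every k in [1,j-1].
  j=1: ((¬p4 ∨ p3) U[≤2] (p4 ∨ ¬p1)) holds; no prefix to check → satisfied.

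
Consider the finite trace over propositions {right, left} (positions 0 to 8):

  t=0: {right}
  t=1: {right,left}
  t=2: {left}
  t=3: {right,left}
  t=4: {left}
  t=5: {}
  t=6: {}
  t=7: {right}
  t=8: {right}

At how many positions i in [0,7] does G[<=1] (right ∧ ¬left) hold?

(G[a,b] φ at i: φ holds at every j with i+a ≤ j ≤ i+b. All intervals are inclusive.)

Evaluate at each i in [0,7]:
  i=0: ✗ (fails at j=1)
  i=1: ✗ (fails at j=1)
  i=2: ✗ (fails at j=2)
  i=3: ✗ (fails at j=3)
  i=4: ✗ (fails at j=4)
  i=5: ✗ (fails at j=5)
  i=6: ✗ (fails at j=6)
  i=7: ✓ (all of [7,8])
Positions where it holds: {7} → 1.

1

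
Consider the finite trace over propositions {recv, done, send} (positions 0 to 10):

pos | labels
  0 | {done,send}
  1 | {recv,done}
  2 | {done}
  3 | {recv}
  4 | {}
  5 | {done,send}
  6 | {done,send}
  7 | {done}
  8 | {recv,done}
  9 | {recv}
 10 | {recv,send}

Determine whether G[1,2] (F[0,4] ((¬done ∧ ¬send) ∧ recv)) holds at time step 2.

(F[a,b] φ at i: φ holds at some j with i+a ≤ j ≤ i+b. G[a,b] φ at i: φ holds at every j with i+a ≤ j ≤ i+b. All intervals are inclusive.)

Does not hold

Check F[0,4] ((¬done ∧ ¬send) ∧ recv) at every j in [3,4]:
  j=3: holds (witness at 3)
  j=4: fails (none in [4,8])
Fails at j=4 → formula fails.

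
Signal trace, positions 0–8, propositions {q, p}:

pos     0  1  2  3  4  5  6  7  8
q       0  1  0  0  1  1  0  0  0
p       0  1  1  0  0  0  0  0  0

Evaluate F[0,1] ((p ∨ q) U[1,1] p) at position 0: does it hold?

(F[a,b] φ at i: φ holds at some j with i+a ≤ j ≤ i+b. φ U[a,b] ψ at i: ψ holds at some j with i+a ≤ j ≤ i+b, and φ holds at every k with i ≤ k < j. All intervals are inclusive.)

True

Check ((p ∨ q) U[1,1] p) at each j in [0,1]:
  j=0: fails
  j=1: holds
Found at j=1 → formula holds.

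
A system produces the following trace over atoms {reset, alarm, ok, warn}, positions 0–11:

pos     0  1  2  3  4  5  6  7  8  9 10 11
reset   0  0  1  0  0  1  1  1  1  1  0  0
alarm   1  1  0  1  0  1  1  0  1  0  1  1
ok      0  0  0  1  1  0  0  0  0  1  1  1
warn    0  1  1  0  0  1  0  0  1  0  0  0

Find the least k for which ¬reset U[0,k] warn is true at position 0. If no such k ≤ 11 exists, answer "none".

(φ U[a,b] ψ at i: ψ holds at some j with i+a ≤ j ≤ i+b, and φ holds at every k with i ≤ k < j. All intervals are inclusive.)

Need earliest j ≥ 0 with warn, and ¬reset at every k in [0,j-1].
  j=0: rhs fails.
  j=1: rhs holds; lhs holds on [0,0]. k = 1.

1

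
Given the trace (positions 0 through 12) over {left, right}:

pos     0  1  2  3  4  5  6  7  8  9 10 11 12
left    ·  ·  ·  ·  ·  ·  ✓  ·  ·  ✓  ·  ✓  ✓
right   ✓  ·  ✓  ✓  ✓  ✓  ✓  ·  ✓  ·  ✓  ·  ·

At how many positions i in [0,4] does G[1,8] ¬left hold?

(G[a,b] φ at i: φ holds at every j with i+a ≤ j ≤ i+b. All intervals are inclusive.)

Evaluate at each i in [0,4]:
  i=0: ✗ (fails at j=6)
  i=1: ✗ (fails at j=6)
  i=2: ✗ (fails at j=6)
  i=3: ✗ (fails at j=6)
  i=4: ✗ (fails at j=6)
Positions where it holds: {} → 0.

0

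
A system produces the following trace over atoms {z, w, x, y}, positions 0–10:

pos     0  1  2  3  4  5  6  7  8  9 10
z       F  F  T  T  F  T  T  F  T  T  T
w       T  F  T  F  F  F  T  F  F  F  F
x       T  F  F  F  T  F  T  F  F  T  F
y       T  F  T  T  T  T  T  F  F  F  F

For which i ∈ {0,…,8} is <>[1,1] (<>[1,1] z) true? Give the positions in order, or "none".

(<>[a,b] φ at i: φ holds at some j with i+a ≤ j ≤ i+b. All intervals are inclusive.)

Evaluate at each i in [0,8]:
  i=0: ✓ (witness j=1)
  i=1: ✓ (witness j=2)
  i=2: ✗ (none in [3,3])
  i=3: ✓ (witness j=4)
  i=4: ✓ (witness j=5)
  i=5: ✗ (none in [6,6])
  i=6: ✓ (witness j=7)
  i=7: ✓ (witness j=8)
  i=8: ✓ (witness j=9)

0, 1, 3, 4, 6, 7, 8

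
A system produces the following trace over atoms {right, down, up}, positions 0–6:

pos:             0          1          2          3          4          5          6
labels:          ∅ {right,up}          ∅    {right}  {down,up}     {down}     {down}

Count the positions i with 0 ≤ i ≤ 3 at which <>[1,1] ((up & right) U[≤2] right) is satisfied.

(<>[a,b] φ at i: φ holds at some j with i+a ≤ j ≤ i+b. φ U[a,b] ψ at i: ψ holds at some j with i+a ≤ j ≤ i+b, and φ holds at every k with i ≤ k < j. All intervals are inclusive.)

2

Evaluate at each i in [0,3]:
  i=0: ✓ (witness j=1)
  i=1: ✗ (none in [2,2])
  i=2: ✓ (witness j=3)
  i=3: ✗ (none in [4,4])
Positions where it holds: {0, 2} → 2.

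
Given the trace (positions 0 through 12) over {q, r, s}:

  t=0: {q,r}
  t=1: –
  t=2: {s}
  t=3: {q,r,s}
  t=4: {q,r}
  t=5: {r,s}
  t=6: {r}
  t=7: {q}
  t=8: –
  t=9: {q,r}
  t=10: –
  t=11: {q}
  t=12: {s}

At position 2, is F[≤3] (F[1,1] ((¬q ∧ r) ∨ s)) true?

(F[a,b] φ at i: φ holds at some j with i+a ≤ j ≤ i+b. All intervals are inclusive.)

True

Check F[1,1] ((¬q ∧ r) ∨ s) at each j in [2,5]:
  j=2: holds (witness at 3)
  j=3: fails (none in [4,4])
  j=4: holds (witness at 5)
  j=5: holds (witness at 6)
Found at j=2 → formula holds.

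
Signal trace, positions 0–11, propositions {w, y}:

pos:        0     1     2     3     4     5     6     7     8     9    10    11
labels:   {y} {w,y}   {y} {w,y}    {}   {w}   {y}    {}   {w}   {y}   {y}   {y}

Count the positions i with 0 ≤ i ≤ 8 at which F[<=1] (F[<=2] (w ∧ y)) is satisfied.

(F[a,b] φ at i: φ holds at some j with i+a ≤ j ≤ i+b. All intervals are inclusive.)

4

Evaluate at each i in [0,8]:
  i=0: ✓ (witness j=0)
  i=1: ✓ (witness j=1)
  i=2: ✓ (witness j=2)
  i=3: ✓ (witness j=3)
  i=4: ✗ (none in [4,5])
  i=5: ✗ (none in [5,6])
  i=6: ✗ (none in [6,7])
  i=7: ✗ (none in [7,8])
  i=8: ✗ (none in [8,9])
Positions where it holds: {0, 1, 2, 3} → 4.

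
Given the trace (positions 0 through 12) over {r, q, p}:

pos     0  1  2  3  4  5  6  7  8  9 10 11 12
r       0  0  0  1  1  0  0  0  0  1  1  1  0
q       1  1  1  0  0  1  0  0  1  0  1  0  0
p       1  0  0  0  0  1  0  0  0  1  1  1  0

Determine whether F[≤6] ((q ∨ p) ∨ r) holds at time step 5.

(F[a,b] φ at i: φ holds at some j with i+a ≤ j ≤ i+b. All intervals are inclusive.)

True

Check ((q ∨ p) ∨ r) at each j in [5,11]:
  j=5: true
  j=6: false
  j=7: false
  j=8: true
  j=9: true
  j=10: true
  j=11: true
Found at j=5 → formula holds.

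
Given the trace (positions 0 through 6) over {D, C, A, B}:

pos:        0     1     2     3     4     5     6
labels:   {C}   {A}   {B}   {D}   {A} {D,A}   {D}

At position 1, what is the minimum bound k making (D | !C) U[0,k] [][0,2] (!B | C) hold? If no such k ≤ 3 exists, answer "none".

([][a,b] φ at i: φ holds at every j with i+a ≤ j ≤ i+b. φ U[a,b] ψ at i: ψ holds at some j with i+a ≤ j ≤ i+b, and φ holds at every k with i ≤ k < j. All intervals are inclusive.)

2

Need earliest j ≥ 1 with [][0,2] (!B | C), and (D | !C) at every k in [1,j-1].
  j=1: rhs fails.
  j=2: rhs fails.
  j=3: rhs holds; lhs holds on [1,2]. k = 2.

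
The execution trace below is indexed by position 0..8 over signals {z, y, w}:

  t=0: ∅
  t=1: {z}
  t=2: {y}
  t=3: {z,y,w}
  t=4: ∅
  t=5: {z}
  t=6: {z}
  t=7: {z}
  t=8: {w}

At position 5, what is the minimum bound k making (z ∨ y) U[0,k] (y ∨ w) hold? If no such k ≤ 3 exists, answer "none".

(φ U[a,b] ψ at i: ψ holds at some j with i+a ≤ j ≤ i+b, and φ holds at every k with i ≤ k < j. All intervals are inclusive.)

3

Need earliest j ≥ 5 with (y ∨ w), and (z ∨ y) at every k in [5,j-1].
  j=5: rhs fails.
  j=6: rhs fails.
  j=7: rhs fails.
  j=8: rhs holds; lhs holds on [5,7]. k = 3.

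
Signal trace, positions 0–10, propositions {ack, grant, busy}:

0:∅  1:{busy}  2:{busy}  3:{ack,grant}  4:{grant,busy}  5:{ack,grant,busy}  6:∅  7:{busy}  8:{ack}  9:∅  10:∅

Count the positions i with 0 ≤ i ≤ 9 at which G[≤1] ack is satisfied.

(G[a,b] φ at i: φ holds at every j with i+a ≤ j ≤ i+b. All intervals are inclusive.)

Evaluate at each i in [0,9]:
  i=0: ✗ (fails at j=0)
  i=1: ✗ (fails at j=1)
  i=2: ✗ (fails at j=2)
  i=3: ✗ (fails at j=4)
  i=4: ✗ (fails at j=4)
  i=5: ✗ (fails at j=6)
  i=6: ✗ (fails at j=6)
  i=7: ✗ (fails at j=7)
  i=8: ✗ (fails at j=9)
  i=9: ✗ (fails at j=9)
Positions where it holds: {} → 0.

0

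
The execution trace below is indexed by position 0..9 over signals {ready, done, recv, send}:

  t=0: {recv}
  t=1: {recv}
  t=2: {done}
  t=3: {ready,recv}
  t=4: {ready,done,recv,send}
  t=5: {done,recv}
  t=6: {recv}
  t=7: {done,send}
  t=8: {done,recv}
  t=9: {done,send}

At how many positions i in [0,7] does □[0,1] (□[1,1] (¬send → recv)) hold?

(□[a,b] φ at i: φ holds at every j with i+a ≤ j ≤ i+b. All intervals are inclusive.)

6

Evaluate at each i in [0,7]:
  i=0: ✗ (fails at j=1)
  i=1: ✗ (fails at j=1)
  i=2: ✓ (all of [2,3])
  i=3: ✓ (all of [3,4])
  i=4: ✓ (all of [4,5])
  i=5: ✓ (all of [5,6])
  i=6: ✓ (all of [6,7])
  i=7: ✓ (all of [7,8])
Positions where it holds: {2, 3, 4, 5, 6, 7} → 6.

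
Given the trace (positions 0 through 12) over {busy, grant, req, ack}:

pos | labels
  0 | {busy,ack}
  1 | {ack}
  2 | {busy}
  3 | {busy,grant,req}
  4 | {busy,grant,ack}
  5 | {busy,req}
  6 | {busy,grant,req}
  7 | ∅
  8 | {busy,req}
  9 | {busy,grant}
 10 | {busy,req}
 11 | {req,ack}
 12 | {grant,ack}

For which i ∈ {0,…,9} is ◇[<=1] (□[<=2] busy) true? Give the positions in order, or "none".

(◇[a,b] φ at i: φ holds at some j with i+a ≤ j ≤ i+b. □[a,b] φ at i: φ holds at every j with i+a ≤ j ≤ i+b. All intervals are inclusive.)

1, 2, 3, 4, 7, 8

Evaluate at each i in [0,9]:
  i=0: ✗ (none in [0,1])
  i=1: ✓ (witness j=2)
  i=2: ✓ (witness j=2)
  i=3: ✓ (witness j=3)
  i=4: ✓ (witness j=4)
  i=5: ✗ (none in [5,6])
  i=6: ✗ (none in [6,7])
  i=7: ✓ (witness j=8)
  i=8: ✓ (witness j=8)
  i=9: ✗ (none in [9,10])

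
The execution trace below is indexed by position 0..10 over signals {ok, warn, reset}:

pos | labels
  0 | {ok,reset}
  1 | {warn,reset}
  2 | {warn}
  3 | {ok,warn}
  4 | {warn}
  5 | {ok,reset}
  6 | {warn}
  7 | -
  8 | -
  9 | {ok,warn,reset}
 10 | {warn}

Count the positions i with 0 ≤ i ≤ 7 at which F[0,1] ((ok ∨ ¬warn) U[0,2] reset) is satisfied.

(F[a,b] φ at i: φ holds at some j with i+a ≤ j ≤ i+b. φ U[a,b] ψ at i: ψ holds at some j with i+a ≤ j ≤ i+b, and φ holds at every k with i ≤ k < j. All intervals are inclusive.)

Evaluate at each i in [0,7]:
  i=0: ✓ (witness j=0)
  i=1: ✓ (witness j=1)
  i=2: ✗ (none in [2,3])
  i=3: ✗ (none in [3,4])
  i=4: ✓ (witness j=5)
  i=5: ✓ (witness j=5)
  i=6: ✓ (witness j=7)
  i=7: ✓ (witness j=7)
Positions where it holds: {0, 1, 4, 5, 6, 7} → 6.

6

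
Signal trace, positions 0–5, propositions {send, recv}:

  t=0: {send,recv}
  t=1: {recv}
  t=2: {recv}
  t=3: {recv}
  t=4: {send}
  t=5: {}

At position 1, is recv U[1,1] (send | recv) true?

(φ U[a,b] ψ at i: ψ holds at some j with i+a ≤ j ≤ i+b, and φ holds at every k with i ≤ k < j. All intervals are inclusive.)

Need some j in [2,2] with (send | recv), and recv at every k in [1,j-1].
  j=2: (send | recv) holds; recv holds at every k in [1,1] → satisfied.

Yes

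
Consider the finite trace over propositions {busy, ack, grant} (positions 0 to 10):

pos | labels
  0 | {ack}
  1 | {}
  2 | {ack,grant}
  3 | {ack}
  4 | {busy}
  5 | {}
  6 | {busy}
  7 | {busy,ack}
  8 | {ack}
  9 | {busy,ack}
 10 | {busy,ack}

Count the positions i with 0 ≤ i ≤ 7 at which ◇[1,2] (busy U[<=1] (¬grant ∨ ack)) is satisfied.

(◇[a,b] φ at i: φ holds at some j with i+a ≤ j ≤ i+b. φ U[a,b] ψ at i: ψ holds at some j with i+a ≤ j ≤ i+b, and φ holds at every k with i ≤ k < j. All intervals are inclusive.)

Evaluate at each i in [0,7]:
  i=0: ✓ (witness j=1)
  i=1: ✓ (witness j=2)
  i=2: ✓ (witness j=3)
  i=3: ✓ (witness j=4)
  i=4: ✓ (witness j=5)
  i=5: ✓ (witness j=6)
  i=6: ✓ (witness j=7)
  i=7: ✓ (witness j=8)
Positions where it holds: {0, 1, 2, 3, 4, 5, 6, 7} → 8.

8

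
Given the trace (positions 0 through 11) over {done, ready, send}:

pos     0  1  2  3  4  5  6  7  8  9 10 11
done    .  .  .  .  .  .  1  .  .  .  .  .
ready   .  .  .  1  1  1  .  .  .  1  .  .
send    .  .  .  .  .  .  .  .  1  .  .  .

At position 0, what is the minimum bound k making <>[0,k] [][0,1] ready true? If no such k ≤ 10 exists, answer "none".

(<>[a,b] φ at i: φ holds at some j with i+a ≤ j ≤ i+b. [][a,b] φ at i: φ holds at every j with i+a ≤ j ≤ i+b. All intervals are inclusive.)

Scan j = 0,1,… for [][0,1] ready:
  j=0: fails
  j=1: fails
  j=2: fails
  j=3: holds
First hit at j=3, so smallest k = 3-0 = 3.

3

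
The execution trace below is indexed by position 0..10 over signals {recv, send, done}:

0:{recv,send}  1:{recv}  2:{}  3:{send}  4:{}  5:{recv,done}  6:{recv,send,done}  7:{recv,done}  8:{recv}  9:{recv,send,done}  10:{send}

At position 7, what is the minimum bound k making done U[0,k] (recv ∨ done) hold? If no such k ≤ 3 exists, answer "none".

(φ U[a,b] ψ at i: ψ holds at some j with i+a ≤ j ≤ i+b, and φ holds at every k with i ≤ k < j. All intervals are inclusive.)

Need earliest j ≥ 7 with (recv ∨ done), and done at every k in [7,j-1].
  j=7: rhs holds (empty prefix). k = 0.

0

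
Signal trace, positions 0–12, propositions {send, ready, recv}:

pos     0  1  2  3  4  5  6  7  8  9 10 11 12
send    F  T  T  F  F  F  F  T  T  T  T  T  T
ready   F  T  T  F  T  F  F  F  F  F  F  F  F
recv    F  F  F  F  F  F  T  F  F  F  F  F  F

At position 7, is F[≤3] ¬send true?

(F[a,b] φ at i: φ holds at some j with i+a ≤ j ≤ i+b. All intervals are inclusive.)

No

Check ¬send at each j in [7,10]:
  j=7: false
  j=8: false
  j=9: false
  j=10: false
No position in the window satisfies it → formula fails.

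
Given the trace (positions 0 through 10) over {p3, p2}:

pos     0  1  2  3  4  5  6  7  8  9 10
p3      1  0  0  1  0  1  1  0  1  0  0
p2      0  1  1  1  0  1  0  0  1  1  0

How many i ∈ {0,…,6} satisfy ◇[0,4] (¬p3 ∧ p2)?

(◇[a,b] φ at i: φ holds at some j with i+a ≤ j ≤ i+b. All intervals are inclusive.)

Evaluate at each i in [0,6]:
  i=0: ✓ (witness j=1)
  i=1: ✓ (witness j=1)
  i=2: ✓ (witness j=2)
  i=3: ✗ (none in [3,7])
  i=4: ✗ (none in [4,8])
  i=5: ✓ (witness j=9)
  i=6: ✓ (witness j=9)
Positions where it holds: {0, 1, 2, 5, 6} → 5.

5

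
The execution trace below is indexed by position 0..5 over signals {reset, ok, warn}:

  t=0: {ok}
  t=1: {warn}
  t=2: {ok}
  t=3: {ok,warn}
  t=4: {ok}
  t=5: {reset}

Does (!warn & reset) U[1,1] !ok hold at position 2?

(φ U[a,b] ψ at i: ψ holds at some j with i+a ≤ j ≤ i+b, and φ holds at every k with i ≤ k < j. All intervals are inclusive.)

Need some j in [3,3] with !ok, and (!warn & reset) at every k in [2,j-1].
  j=3: !ok false.
No j in the window works → until fails.

False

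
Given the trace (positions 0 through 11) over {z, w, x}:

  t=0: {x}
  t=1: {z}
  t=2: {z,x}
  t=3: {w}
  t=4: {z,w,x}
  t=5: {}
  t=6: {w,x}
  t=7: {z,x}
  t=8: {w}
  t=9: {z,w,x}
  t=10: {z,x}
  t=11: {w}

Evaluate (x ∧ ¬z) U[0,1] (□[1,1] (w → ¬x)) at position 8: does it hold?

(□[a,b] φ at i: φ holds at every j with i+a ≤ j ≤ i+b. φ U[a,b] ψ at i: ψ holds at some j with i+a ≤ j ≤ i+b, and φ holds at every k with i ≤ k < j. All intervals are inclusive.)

Need some j in [8,9] with □[1,1] (w → ¬x), and (x ∧ ¬z) at every k in [8,j-1].
  j=8: □[1,1] (w → ¬x) — fails at 9.
  j=9: □[1,1] (w → ¬x) holds, but (x ∧ ¬z) fails at k=8 → not this j.
No j in the window works → until fails.

No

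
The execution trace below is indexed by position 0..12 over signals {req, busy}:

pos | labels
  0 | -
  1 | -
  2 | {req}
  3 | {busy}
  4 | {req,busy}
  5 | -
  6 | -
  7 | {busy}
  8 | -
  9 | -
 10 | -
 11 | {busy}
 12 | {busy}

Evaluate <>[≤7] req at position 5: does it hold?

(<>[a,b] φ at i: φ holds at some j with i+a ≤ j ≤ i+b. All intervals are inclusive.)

No

Check req at each j in [5,12]:
  j=5: false
  j=6: false
  j=7: false
  j=8: false
  j=9: false
  j=10: false
  j=11: false
  j=12: false
No position in the window satisfies it → formula fails.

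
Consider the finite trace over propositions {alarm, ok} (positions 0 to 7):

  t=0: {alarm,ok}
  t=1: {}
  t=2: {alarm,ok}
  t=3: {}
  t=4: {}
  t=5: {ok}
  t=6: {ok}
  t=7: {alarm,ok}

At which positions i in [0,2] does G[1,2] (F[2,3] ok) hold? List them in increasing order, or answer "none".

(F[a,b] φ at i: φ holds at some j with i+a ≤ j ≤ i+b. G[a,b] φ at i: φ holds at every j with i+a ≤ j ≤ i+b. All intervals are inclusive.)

1, 2

Evaluate at each i in [0,2]:
  i=0: ✗ (fails at j=1)
  i=1: ✓ (all of [2,3])
  i=2: ✓ (all of [3,4])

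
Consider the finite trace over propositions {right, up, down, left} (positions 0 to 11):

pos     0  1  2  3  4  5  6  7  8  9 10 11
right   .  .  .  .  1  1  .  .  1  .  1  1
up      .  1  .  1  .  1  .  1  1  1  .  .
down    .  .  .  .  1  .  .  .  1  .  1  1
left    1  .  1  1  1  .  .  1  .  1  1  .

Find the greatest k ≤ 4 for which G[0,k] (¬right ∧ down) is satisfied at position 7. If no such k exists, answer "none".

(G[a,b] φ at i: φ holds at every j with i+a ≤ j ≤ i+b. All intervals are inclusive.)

(¬right ∧ down) must hold from j=7 onward; find where it first fails.
  j=7: fails → no k works.

none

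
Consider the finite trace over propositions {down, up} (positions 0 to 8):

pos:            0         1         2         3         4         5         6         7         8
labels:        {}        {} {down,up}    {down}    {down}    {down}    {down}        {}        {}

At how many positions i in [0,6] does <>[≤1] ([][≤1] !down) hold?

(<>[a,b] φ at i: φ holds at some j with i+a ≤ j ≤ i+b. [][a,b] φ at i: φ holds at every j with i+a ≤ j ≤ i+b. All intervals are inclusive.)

2

Evaluate at each i in [0,6]:
  i=0: ✓ (witness j=0)
  i=1: ✗ (none in [1,2])
  i=2: ✗ (none in [2,3])
  i=3: ✗ (none in [3,4])
  i=4: ✗ (none in [4,5])
  i=5: ✗ (none in [5,6])
  i=6: ✓ (witness j=7)
Positions where it holds: {0, 6} → 2.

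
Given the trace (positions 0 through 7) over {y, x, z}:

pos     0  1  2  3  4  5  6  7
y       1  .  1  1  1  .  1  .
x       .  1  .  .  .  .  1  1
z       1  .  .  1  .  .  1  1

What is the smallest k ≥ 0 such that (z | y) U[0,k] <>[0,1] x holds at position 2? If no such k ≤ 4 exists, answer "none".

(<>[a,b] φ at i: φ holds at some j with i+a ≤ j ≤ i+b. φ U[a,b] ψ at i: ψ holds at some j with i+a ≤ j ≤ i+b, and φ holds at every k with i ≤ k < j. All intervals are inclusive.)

Need earliest j ≥ 2 with <>[0,1] x, and (z | y) at every k in [2,j-1].
  j=2: rhs fails.
  j=3: rhs fails.
  j=4: rhs fails.
  j=5: rhs holds; lhs holds on [2,4]. k = 3.

3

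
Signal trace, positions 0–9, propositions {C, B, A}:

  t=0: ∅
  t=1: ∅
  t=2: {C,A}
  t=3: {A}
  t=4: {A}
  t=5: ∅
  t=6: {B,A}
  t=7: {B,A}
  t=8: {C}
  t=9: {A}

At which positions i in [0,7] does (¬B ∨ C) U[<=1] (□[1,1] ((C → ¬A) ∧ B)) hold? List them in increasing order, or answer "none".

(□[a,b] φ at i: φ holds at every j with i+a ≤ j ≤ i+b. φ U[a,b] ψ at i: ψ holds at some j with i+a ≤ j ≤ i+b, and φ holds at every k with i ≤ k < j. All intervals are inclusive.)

4, 5, 6

Evaluate at each i in [0,7]:
  i=0: ✗ (no rhs in [0,1])
  i=1: ✗ (no rhs in [1,2])
  i=2: ✗ (no rhs in [2,3])
  i=3: ✗ (no rhs in [3,4])
  i=4: ✓ (rhs at j=5; lhs holds on [4,4])
  i=5: ✓ (rhs at j=5)
  i=6: ✓ (rhs at j=6)
  i=7: ✗ (no rhs in [7,8])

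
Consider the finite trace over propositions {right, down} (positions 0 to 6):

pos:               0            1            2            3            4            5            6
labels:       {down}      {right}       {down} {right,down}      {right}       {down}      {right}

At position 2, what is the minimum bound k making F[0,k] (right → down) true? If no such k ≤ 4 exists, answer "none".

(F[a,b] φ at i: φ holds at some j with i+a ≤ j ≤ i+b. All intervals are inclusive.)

Scan j = 2,3,… for (right → down):
  j=2: holds
First hit at j=2, so smallest k = 2-2 = 0.

0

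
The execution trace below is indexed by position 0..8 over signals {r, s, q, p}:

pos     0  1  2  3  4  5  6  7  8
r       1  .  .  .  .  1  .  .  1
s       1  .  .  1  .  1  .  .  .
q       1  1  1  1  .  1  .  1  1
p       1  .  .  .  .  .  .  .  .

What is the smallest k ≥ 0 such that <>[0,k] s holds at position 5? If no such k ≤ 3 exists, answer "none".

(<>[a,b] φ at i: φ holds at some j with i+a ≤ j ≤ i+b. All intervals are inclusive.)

Scan j = 5,6,… for s:
  j=5: holds
First hit at j=5, so smallest k = 5-5 = 0.

0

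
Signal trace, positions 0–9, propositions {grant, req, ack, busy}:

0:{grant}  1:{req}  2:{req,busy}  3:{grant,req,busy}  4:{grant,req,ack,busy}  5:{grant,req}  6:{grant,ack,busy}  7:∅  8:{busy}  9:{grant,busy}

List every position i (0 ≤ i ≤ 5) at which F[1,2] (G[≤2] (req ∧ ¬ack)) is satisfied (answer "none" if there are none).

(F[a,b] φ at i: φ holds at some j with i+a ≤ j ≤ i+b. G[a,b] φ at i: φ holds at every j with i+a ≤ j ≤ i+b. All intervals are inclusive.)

0

Evaluate at each i in [0,5]:
  i=0: ✓ (witness j=1)
  i=1: ✗ (none in [2,3])
  i=2: ✗ (none in [3,4])
  i=3: ✗ (none in [4,5])
  i=4: ✗ (none in [5,6])
  i=5: ✗ (none in [6,7])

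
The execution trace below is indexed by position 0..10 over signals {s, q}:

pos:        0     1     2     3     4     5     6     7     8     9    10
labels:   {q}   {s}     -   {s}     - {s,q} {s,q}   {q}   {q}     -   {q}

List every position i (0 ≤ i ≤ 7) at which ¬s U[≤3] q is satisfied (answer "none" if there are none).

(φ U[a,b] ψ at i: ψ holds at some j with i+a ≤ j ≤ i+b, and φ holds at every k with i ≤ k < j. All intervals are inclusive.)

0, 4, 5, 6, 7

Evaluate at each i in [0,7]:
  i=0: ✓ (rhs at j=0)
  i=1: ✗ (no rhs in [1,4])
  i=2: ✗ (lhs fails at k=3 before rhs at j=5)
  i=3: ✗ (lhs fails at k=3 before rhs at j=5)
  i=4: ✓ (rhs at j=5; lhs holds on [4,4])
  i=5: ✓ (rhs at j=5)
  i=6: ✓ (rhs at j=6)
  i=7: ✓ (rhs at j=7)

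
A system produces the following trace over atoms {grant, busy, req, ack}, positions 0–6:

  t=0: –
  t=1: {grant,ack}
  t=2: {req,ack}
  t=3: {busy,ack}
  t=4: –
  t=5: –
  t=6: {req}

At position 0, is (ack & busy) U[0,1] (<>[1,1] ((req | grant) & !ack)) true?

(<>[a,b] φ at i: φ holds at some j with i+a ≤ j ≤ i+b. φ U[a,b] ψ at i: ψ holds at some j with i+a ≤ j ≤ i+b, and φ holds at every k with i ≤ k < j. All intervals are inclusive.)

Need some j in [0,1] with <>[1,1] ((req | grant) & !ack), and (ack & busy) at every k in [0,j-1].
  j=0: <>[1,1] ((req | grant) & !ack) — fails (none in [1,1]).
  j=1: <>[1,1] ((req | grant) & !ack) — fails (none in [2,2]).
No j in the window works → until fails.

False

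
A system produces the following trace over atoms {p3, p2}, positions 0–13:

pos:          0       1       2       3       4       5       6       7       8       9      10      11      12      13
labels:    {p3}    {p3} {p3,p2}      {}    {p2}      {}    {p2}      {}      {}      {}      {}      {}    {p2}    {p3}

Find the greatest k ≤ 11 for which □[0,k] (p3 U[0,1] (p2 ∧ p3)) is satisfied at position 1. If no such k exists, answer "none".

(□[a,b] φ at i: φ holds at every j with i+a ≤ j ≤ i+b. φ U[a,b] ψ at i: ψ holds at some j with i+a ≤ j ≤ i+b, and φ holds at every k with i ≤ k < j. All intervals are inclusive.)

1

(p3 U[0,1] (p2 ∧ p3)) must hold from j=1 onward; find where it first fails.
  j=1: holds
  j=2: holds
  j=3: fails
Holds on [1,2], so largest k = 1.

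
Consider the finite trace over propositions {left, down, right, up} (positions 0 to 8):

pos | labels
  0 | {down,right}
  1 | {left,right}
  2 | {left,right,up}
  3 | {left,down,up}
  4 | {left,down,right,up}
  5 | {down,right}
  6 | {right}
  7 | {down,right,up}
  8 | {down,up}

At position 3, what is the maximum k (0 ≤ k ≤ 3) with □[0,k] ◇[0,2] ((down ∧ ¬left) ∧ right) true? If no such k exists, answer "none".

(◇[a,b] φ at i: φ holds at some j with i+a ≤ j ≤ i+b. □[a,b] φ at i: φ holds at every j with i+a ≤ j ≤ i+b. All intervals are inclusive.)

◇[0,2] ((down ∧ ¬left) ∧ right) must hold from j=3 onward; find where it first fails.
  j=3: holds
  j=4: holds
  j=5: holds
  j=6: holds
Holds through j=6; largest k = 3.

3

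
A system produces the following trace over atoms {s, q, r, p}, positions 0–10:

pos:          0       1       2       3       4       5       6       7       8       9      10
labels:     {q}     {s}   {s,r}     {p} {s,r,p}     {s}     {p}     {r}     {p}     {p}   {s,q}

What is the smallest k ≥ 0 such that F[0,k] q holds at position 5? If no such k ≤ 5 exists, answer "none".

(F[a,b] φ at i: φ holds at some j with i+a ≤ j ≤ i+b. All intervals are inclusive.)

Scan j = 5,6,… for q:
  j=5: fails
  j=6: fails
  j=7: fails
  j=8: fails
  j=9: fails
  j=10: holds
First hit at j=10, so smallest k = 10-5 = 5.

5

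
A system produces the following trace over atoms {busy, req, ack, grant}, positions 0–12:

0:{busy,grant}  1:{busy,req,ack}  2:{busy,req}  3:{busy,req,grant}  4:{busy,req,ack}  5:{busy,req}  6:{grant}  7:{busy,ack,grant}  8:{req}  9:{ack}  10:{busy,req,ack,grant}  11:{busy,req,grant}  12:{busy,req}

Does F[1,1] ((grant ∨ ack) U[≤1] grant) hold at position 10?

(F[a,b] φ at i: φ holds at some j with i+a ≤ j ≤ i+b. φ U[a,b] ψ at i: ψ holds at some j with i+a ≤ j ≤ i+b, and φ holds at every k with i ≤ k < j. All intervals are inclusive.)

True

Check ((grant ∨ ack) U[≤1] grant) at each j in [11,11]:
  j=11: holds
Found at j=11 → formula holds.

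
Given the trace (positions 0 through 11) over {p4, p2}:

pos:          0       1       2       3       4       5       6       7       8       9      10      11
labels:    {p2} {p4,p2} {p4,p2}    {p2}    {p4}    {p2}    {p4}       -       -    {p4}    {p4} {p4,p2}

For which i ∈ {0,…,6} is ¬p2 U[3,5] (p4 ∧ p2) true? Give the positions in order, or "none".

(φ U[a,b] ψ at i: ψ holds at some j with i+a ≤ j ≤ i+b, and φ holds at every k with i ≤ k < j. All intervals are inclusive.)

6

Evaluate at each i in [0,6]:
  i=0: ✗ (no rhs in [3,5])
  i=1: ✗ (no rhs in [4,6])
  i=2: ✗ (no rhs in [5,7])
  i=3: ✗ (no rhs in [6,8])
  i=4: ✗ (no rhs in [7,9])
  i=5: ✗ (no rhs in [8,10])
  i=6: ✓ (rhs at j=11; lhs holds on [6,10])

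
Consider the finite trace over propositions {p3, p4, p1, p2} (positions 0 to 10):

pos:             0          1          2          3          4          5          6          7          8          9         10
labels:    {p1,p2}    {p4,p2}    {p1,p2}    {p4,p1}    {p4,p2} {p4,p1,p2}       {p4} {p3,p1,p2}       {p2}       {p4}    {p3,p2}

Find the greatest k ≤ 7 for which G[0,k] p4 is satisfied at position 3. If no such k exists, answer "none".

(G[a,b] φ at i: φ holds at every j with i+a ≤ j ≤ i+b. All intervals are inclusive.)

p4 must hold from j=3 onward; find where it first fails.
  j=3: holds
  j=4: holds
  j=5: holds
  j=6: holds
  j=7: fails
Holds on [3,6], so largest k = 3.

3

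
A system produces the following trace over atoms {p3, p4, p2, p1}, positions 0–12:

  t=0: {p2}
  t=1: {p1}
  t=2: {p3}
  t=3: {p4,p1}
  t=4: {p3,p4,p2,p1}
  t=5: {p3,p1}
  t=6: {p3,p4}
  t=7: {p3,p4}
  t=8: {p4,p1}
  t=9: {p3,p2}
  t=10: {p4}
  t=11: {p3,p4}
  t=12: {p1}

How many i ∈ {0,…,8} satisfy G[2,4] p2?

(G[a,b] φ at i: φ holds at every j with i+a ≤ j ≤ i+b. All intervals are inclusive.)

Evaluate at each i in [0,8]:
  i=0: ✗ (fails at j=2)
  i=1: ✗ (fails at j=3)
  i=2: ✗ (fails at j=5)
  i=3: ✗ (fails at j=5)
  i=4: ✗ (fails at j=6)
  i=5: ✗ (fails at j=7)
  i=6: ✗ (fails at j=8)
  i=7: ✗ (fails at j=10)
  i=8: ✗ (fails at j=10)
Positions where it holds: {} → 0.

0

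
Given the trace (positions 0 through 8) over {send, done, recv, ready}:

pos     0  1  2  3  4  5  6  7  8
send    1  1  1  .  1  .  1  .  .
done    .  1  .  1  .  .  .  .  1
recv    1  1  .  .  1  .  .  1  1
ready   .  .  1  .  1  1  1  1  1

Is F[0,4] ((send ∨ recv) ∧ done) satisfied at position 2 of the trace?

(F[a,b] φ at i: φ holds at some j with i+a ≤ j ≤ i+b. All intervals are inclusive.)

False

Check ((send ∨ recv) ∧ done) at each j in [2,6]:
  j=2: false
  j=3: false
  j=4: false
  j=5: false
  j=6: false
No position in the window satisfies it → formula fails.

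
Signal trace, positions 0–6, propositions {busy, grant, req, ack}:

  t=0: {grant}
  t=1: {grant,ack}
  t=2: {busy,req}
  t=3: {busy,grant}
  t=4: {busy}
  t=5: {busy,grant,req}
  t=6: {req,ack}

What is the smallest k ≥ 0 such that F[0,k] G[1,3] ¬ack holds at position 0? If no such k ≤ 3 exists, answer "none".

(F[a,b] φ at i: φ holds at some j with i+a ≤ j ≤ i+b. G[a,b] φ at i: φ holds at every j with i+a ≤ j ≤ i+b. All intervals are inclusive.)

1

Scan j = 0,1,… for G[1,3] ¬ack:
  j=0: fails
  j=1: holds
First hit at j=1, so smallest k = 1-0 = 1.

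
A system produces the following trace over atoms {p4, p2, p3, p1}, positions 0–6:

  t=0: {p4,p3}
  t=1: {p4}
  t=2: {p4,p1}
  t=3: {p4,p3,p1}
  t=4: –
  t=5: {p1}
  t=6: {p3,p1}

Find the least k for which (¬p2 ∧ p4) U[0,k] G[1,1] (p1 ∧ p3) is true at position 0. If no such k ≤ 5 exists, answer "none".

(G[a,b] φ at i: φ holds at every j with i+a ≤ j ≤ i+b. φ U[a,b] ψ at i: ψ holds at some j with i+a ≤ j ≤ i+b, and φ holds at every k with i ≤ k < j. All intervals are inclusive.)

Need earliest j ≥ 0 with G[1,1] (p1 ∧ p3), and (¬p2 ∧ p4) at every k in [0,j-1].
  j=0: rhs fails.
  j=1: rhs fails.
  j=2: rhs holds; lhs holds on [0,1]. k = 2.

2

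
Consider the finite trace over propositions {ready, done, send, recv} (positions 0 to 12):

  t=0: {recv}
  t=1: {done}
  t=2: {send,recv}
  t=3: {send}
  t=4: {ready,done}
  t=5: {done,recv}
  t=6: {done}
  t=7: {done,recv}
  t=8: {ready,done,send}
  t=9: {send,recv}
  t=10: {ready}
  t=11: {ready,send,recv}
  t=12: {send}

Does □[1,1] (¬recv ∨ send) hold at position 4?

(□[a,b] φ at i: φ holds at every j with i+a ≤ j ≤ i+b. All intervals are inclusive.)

No

Check (¬recv ∨ send) at every j in [5,5]:
  j=5: false
Fails at j=5 → formula fails.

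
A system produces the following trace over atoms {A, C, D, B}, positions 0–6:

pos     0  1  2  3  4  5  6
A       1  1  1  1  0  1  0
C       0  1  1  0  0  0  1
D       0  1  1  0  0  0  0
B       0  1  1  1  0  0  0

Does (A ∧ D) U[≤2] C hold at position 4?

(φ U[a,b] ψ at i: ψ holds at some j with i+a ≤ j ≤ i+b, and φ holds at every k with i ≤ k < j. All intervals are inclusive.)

No

Need some j in [4,6] with C, and (A ∧ D) at every k in [4,j-1].
  j=4: C false.
  j=5: C false.
  j=6: C holds, but (A ∧ D) fails at k=4 → not this j.
No j in the window works → until fails.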